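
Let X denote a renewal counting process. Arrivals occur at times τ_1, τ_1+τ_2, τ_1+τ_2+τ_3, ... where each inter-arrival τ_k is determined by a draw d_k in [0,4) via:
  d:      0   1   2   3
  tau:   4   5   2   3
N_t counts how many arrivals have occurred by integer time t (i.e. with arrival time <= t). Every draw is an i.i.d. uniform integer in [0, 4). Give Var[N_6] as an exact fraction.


1103/4096

Inter-arrival values over d=0..3: [4, 5, 2, 3]
Each d has probability 1/4, so the pmf of τ is: f(2) = 1/4, f(3) = 1/4, f(4) = 1/4, f(5) = 1/4
Let p_n(j) = P(N_n = j), with p_0 = [1]. Condition on τ_1: p_n(0) = P(τ > n), and for j >= 1, p_n(j) = Σ_{k<=n} f(k)·p_{n−k}(j−1)
p_1 = [1]  (j = 0)
p_2 = [3/4, 1/4]  (j = 0..1)
p_3 = [1/2, 1/2]  (j = 0..1)
p_4 = [1/4, 11/16, 1/16]  (j = 0..2)
p_5 = [0, 13/16, 3/16]  (j = 0..2)
p_6 = [0, 5/8, 23/64, 1/64]  (j = 0..3)
E[N_6] = Σ j·p_6(j) = 89/64;  E[N_6²] = Σ j²·p_6(j) = 141/64
Var[N_6] = 141/64 − (89/64)² = 1103/4096


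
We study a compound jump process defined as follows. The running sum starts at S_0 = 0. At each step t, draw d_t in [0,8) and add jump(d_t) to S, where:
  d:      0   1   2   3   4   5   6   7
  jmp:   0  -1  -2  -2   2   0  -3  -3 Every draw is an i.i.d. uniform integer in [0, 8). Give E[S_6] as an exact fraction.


Outcome values over d=0..7: [0, -1, -2, -2, 2, 0, -3, -3]
Σy = -9, Σy² = 31, M = 8
μ = -9/8 = -9/8,  σ² = 31/8 − (-9/8)² = 167/64
E[S_6] = 0 + 6·(-9/8) = -27/4

-27/4


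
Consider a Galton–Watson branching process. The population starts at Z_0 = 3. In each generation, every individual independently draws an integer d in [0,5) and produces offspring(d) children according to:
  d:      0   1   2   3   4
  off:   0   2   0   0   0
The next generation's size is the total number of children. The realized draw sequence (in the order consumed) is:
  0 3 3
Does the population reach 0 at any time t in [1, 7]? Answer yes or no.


gen 0: Z_0=3, draws=[0, 3, 3], offspring=[0, 0, 0], Z_1=0
gen 1: Z_1=0, draws=[], offspring=[], Z_2=0
gen 2: Z_2=0, draws=[], offspring=[], Z_3=0
gen 3: Z_3=0, draws=[], offspring=[], Z_4=0
gen 4: Z_4=0, draws=[], offspring=[], Z_5=0
gen 5: Z_5=0, draws=[], offspring=[], Z_6=0
gen 6: Z_6=0, draws=[], offspring=[], Z_7=0

yes


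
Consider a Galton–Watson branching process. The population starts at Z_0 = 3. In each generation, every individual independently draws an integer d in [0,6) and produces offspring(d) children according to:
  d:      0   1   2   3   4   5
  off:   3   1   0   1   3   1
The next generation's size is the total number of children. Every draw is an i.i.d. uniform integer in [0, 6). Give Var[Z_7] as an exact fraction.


Outcome values over d=0..5: [3, 1, 0, 1, 3, 1]
Σy = 9, Σy² = 21, M = 6
μ = 9/6 = 3/2,  σ² = 21/6 − (3/2)² = 5/4
V_0 = 0, E_0 = 3
V_1 = 5/4·E_0 + (3/2)²·V_0 = 15/4;  E_1 = 9/2
V_2 = 5/4·E_1 + (3/2)²·V_1 = 225/16;  E_2 = 27/4
V_3 = 5/4·E_2 + (3/2)²·V_2 = 2565/64;  E_3 = 81/8
V_4 = 5/4·E_3 + (3/2)²·V_3 = 26325/256;  E_4 = 243/16
V_5 = 5/4·E_4 + (3/2)²·V_4 = 256365/1024;  E_5 = 729/32
V_6 = 5/4·E_5 + (3/2)²·V_5 = 2423925/4096;  E_6 = 2187/64
V_7 = 5/4·E_6 + (3/2)²·V_6 = 22515165/16384;  E_7 = 6561/128

22515165/16384


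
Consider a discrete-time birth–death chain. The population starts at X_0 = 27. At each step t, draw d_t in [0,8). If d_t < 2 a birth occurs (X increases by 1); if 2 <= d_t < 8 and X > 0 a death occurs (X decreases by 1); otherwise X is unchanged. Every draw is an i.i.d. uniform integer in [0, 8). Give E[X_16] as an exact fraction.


X can drop by at most 1 per step and X_0 = 27 > T = 16, so X_t >= 27 − t >= 11 > 0 for every t <= 16: the floor at 0 (the 'and X > 0' condition) never binds. Hence X_16 = X_0 + Σ_{t<16} Y_t with i.i.d. increments Y_t = y(d_t) ∈ {+1, −1, 0}.
Outcome values over d=0..7: [1, 1, -1, -1, -1, -1, -1, -1]
Σy = -4, Σy² = 8, M = 8
μ = -4/8 = -1/2,  σ² = 8/8 − (-1/2)² = 3/4
E[X_16] = 27 + 16·(-1/2) = 19

19


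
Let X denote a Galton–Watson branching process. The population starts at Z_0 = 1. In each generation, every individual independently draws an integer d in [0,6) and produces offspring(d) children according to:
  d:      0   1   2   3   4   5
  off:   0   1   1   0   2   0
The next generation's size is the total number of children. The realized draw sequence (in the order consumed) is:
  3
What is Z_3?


gen 0: Z_0=1, draws=[3], offspring=[0], Z_1=0
gen 1: Z_1=0, draws=[], offspring=[], Z_2=0
gen 2: Z_2=0, draws=[], offspring=[], Z_3=0

0


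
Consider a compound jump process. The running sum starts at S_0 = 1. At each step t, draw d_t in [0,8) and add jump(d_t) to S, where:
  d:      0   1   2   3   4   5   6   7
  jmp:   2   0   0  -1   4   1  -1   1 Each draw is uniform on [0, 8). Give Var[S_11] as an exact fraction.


Outcome values over d=0..7: [2, 0, 0, -1, 4, 1, -1, 1]
Σy = 6, Σy² = 24, M = 8
μ = 6/8 = 3/4,  σ² = 24/8 − (3/4)² = 39/16
Independent increments: Var[S_11] = 11·σ² = 11·(39/16) = 429/16

429/16


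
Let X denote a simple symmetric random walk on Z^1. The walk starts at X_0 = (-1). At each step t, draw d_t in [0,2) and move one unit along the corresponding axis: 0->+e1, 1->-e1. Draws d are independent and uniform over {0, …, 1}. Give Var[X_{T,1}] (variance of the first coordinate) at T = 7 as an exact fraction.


7

Outcome values over d=0..1: [1, -1]
Σy = 0, Σy² = 2, M = 2
μ = 0/2 = 0,  σ² = 2/2 − (0)² = 1
Independent increments: Var[X_7] = 7·σ² = 7·(1) = 7


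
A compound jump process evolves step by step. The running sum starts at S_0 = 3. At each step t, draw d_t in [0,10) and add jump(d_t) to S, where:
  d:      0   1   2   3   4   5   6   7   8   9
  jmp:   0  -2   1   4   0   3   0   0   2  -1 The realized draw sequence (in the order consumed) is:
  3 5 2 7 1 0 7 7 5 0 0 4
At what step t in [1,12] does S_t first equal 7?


1

t=0: S=3, d=3, jump=4, S_1=7
t=1: S=7, d=5, jump=3, S_2=10
t=2: S=10, d=2, jump=1, S_3=11
t=3: S=11, d=7, jump=0, S_4=11
t=4: S=11, d=1, jump=-2, S_5=9
t=5: S=9, d=0, jump=0, S_6=9
t=6: S=9, d=7, jump=0, S_7=9
t=7: S=9, d=7, jump=0, S_8=9
t=8: S=9, d=5, jump=3, S_9=12
t=9: S=12, d=0, jump=0, S_10=12
t=10: S=12, d=0, jump=0, S_11=12
t=11: S=12, d=4, jump=0, S_12=12


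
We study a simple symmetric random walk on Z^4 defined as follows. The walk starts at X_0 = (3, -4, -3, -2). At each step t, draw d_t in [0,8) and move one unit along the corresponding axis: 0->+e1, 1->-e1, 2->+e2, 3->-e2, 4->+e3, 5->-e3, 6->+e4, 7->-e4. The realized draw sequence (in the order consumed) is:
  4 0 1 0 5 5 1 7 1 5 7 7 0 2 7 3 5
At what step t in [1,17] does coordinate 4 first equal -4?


11

t=0: X=(3, -4, -3, -2), d=4 → +e3, X_1=(3, -4, -2, -2)
t=1: X=(3, -4, -2, -2), d=0 → +e1, X_2=(4, -4, -2, -2)
t=2: X=(4, -4, -2, -2), d=1 → -e1, X_3=(3, -4, -2, -2)
t=3: X=(3, -4, -2, -2), d=0 → +e1, X_4=(4, -4, -2, -2)
t=4: X=(4, -4, -2, -2), d=5 → -e3, X_5=(4, -4, -3, -2)
t=5: X=(4, -4, -3, -2), d=5 → -e3, X_6=(4, -4, -4, -2)
t=6: X=(4, -4, -4, -2), d=1 → -e1, X_7=(3, -4, -4, -2)
t=7: X=(3, -4, -4, -2), d=7 → -e4, X_8=(3, -4, -4, -3)
t=8: X=(3, -4, -4, -3), d=1 → -e1, X_9=(2, -4, -4, -3)
t=9: X=(2, -4, -4, -3), d=5 → -e3, X_10=(2, -4, -5, -3)
t=10: X=(2, -4, -5, -3), d=7 → -e4, X_11=(2, -4, -5, -4)
t=11: X=(2, -4, -5, -4), d=7 → -e4, X_12=(2, -4, -5, -5)
t=12: X=(2, -4, -5, -5), d=0 → +e1, X_13=(3, -4, -5, -5)
t=13: X=(3, -4, -5, -5), d=2 → +e2, X_14=(3, -3, -5, -5)
t=14: X=(3, -3, -5, -5), d=7 → -e4, X_15=(3, -3, -5, -6)
t=15: X=(3, -3, -5, -6), d=3 → -e2, X_16=(3, -4, -5, -6)
t=16: X=(3, -4, -5, -6), d=5 → -e3, X_17=(3, -4, -6, -6)


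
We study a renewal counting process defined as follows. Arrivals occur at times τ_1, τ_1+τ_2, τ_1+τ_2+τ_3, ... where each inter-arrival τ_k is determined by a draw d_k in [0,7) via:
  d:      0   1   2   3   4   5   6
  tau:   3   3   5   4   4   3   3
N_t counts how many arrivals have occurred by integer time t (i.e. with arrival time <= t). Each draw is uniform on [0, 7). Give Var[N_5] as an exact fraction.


0

Inter-arrival values over d=0..6: [3, 3, 5, 4, 4, 3, 3]
Each d has probability 1/7, so the pmf of τ is: f(3) = 4/7, f(4) = 2/7, f(5) = 1/7
Let p_n(j) = P(N_n = j), with p_0 = [1]. Condition on τ_1: p_n(0) = P(τ > n), and for j >= 1, p_n(j) = Σ_{k<=n} f(k)·p_{n−k}(j−1)
p_1 = [1]  (j = 0)
p_2 = [1]  (j = 0)
p_3 = [3/7, 4/7]  (j = 0..1)
p_4 = [1/7, 6/7]  (j = 0..1)
p_5 = [0, 1]  (j = 0..1)
E[N_5] = Σ j·p_5(j) = 1;  E[N_5²] = Σ j²·p_5(j) = 1
Var[N_5] = 1 − (1)² = 0


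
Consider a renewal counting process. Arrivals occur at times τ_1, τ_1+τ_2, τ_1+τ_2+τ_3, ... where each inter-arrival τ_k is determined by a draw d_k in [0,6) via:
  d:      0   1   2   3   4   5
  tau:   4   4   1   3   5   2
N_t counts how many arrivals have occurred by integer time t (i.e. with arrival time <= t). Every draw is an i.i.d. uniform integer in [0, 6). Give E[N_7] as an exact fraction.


540583/279936

Inter-arrival values over d=0..5: [4, 4, 1, 3, 5, 2]
Each d has probability 1/6, so the pmf of τ is: f(1) = 1/6, f(2) = 1/6, f(3) = 1/6, f(4) = 1/3, f(5) = 1/6
Renewal equation for m(n) = E[N_n]: condition on τ_1 = k (if k <= n, one arrival plus a fresh copy on the remaining n−k steps): m(n) = F(n) + Σ_{k<=n} f(k)·m(n−k), where F(n) = P(τ <= n) and m(0) = 0
m(1) = F(1) = 1/6
m(2) = F(2) + f(1)·m(1) = 1/3 + 1/6·1/6 = 13/36
m(3) = F(3) + f(1)·m(2) + f(2)·m(1) = 1/2 + 1/6·13/36 + 1/6·1/6 = 127/216
m(4) = F(4) + f(1)·m(3) + f(2)·m(2) + f(3)·m(1) = 5/6 + 1/6·127/216 + 1/6·13/36 + 1/6·1/6 = 1321/1296
m(5) = F(5) + f(1)·m(4) + f(2)·m(3) + f(3)·m(2) + f(4)·m(1) = 1 + 1/6·1321/1296 + 1/6·127/216 + 1/6·13/36 + 1/3·1/6 = 10759/7776
m(6) = F(6) + f(1)·m(5) + f(2)·m(4) + f(3)·m(3) + f(4)·m(2) + f(5)·m(1) = 1 + 1/6·10759/7776 + 1/6·1321/1296 + 1/6·127/216 + 1/3·13/36 + 1/6·1/6 = 76825/46656
m(7) = F(7) + f(1)·m(6) + f(2)·m(5) + f(3)·m(4) + f(4)·m(3) + f(5)·m(2) = 1 + 1/6·76825/46656 + 1/6·10759/7776 + 1/6·1321/1296 + 1/3·127/216 + 1/6·13/36 = 540583/279936
E[N_7] = m(7) = 540583/279936


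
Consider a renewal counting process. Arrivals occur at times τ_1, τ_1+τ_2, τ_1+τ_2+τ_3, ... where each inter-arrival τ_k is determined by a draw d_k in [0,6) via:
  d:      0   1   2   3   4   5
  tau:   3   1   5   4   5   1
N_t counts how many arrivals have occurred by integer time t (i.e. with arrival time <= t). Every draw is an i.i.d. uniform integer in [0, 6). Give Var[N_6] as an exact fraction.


Inter-arrival values over d=0..5: [3, 1, 5, 4, 5, 1]
Each d has probability 1/6, so the pmf of τ is: f(1) = 1/3, f(3) = 1/6, f(4) = 1/6, f(5) = 1/3
Let p_n(j) = P(N_n = j), with p_0 = [1]. Condition on τ_1: p_n(0) = P(τ > n), and for j >= 1, p_n(j) = Σ_{k<=n} f(k)·p_{n−k}(j−1)
p_1 = [2/3, 1/3]  (j = 0..1)
p_2 = [2/3, 2/9, 1/9]  (j = 0..2)
p_3 = [1/2, 7/18, 2/27, 1/27]  (j = 0..3)
p_4 = [1/3, 4/9, 5/27, 2/81, 1/81]  (j = 0..4)
p_5 = [0, 2/3, 13/54, 13/162, 2/243, 1/243]  (j = 0..5)
p_6 = [0, 5/12, 47/108, 1/9, 8/243, 2/729, 1/729]  (j = 0..6)
E[N_6] = Σ j·p_6(j) = 5173/2916;  E[N_6²] = Σ j²·p_6(j) = 11087/2916
Var[N_6] = 11087/2916 − (5173/2916)² = 5569763/8503056

5569763/8503056


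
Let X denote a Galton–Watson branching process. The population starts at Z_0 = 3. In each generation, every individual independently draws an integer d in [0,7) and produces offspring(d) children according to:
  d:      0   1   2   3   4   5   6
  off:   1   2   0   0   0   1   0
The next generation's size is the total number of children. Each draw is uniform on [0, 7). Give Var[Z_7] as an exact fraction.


Outcome values over d=0..6: [1, 2, 0, 0, 0, 1, 0]
Σy = 4, Σy² = 6, M = 7
μ = 4/7 = 4/7,  σ² = 6/7 − (4/7)² = 26/49
V_0 = 0, E_0 = 3
V_1 = 26/49·E_0 + (4/7)²·V_0 = 78/49;  E_1 = 12/7
V_2 = 26/49·E_1 + (4/7)²·V_1 = 3432/2401;  E_2 = 48/49
V_3 = 26/49·E_2 + (4/7)²·V_2 = 116064/117649;  E_3 = 192/343
V_4 = 26/49·E_3 + (4/7)²·V_3 = 3569280/5764801;  E_4 = 768/2401
V_5 = 26/49·E_4 + (4/7)²·V_4 = 105051648/282475249;  E_5 = 3072/16807
V_6 = 26/49·E_5 + (4/7)²·V_5 = 3023235072/13841287201;  E_6 = 12288/117649
V_7 = 26/49·E_6 + (4/7)²·V_6 = 85959204864/678223072849;  E_7 = 49152/823543

85959204864/678223072849


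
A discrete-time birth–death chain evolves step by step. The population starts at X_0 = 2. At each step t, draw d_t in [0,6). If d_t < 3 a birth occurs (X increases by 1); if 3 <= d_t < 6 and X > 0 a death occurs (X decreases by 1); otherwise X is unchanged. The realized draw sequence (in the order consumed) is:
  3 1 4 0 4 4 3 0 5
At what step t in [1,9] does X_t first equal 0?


t=0: X=2, d=3 → death, X_1=1
t=1: X=1, d=1 → birth, X_2=2
t=2: X=2, d=4 → death, X_3=1
t=3: X=1, d=0 → birth, X_4=2
t=4: X=2, d=4 → death, X_5=1
t=5: X=1, d=4 → death, X_6=0
t=6: X=0, d=3 → hold, X_7=0
t=7: X=0, d=0 → birth, X_8=1
t=8: X=1, d=5 → death, X_9=0

6


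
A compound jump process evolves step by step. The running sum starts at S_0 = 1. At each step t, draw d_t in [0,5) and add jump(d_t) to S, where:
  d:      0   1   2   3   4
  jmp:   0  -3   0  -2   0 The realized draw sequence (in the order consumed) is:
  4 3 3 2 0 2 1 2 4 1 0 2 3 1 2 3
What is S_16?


-16

t=0: S=1, d=4, jump=0, S_1=1
t=1: S=1, d=3, jump=-2, S_2=-1
t=2: S=-1, d=3, jump=-2, S_3=-3
t=3: S=-3, d=2, jump=0, S_4=-3
t=4: S=-3, d=0, jump=0, S_5=-3
t=5: S=-3, d=2, jump=0, S_6=-3
t=6: S=-3, d=1, jump=-3, S_7=-6
t=7: S=-6, d=2, jump=0, S_8=-6
t=8: S=-6, d=4, jump=0, S_9=-6
t=9: S=-6, d=1, jump=-3, S_10=-9
t=10: S=-9, d=0, jump=0, S_11=-9
t=11: S=-9, d=2, jump=0, S_12=-9
t=12: S=-9, d=3, jump=-2, S_13=-11
t=13: S=-11, d=1, jump=-3, S_14=-14
t=14: S=-14, d=2, jump=0, S_15=-14
t=15: S=-14, d=3, jump=-2, S_16=-16


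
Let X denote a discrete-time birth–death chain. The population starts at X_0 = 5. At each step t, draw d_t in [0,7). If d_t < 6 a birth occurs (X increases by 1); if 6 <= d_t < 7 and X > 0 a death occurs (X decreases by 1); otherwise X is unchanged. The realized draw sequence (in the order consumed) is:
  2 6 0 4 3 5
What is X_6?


t=0: X=5, d=2 → birth, X_1=6
t=1: X=6, d=6 → death, X_2=5
t=2: X=5, d=0 → birth, X_3=6
t=3: X=6, d=4 → birth, X_4=7
t=4: X=7, d=3 → birth, X_5=8
t=5: X=8, d=5 → birth, X_6=9

9


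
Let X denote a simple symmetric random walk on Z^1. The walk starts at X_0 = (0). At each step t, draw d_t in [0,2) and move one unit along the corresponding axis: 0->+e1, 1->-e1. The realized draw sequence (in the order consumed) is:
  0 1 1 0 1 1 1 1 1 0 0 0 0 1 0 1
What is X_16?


(-2)

t=0: X=(0), d=0 → +e1, X_1=(1)
t=1: X=(1), d=1 → -e1, X_2=(0)
t=2: X=(0), d=1 → -e1, X_3=(-1)
t=3: X=(-1), d=0 → +e1, X_4=(0)
t=4: X=(0), d=1 → -e1, X_5=(-1)
t=5: X=(-1), d=1 → -e1, X_6=(-2)
t=6: X=(-2), d=1 → -e1, X_7=(-3)
t=7: X=(-3), d=1 → -e1, X_8=(-4)
t=8: X=(-4), d=1 → -e1, X_9=(-5)
t=9: X=(-5), d=0 → +e1, X_10=(-4)
t=10: X=(-4), d=0 → +e1, X_11=(-3)
t=11: X=(-3), d=0 → +e1, X_12=(-2)
t=12: X=(-2), d=0 → +e1, X_13=(-1)
t=13: X=(-1), d=1 → -e1, X_14=(-2)
t=14: X=(-2), d=0 → +e1, X_15=(-1)
t=15: X=(-1), d=1 → -e1, X_16=(-2)


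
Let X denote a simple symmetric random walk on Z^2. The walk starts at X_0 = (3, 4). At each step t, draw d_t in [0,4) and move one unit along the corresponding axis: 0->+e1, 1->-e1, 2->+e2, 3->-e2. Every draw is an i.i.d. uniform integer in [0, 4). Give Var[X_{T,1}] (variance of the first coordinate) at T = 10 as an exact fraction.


5

Outcome values over d=0..3: [1, -1, 0, 0]
Σy = 0, Σy² = 2, M = 4
μ = 0/4 = 0,  σ² = 2/4 − (0)² = 1/2
Independent increments: Var[X_10] = 10·σ² = 10·(1/2) = 5


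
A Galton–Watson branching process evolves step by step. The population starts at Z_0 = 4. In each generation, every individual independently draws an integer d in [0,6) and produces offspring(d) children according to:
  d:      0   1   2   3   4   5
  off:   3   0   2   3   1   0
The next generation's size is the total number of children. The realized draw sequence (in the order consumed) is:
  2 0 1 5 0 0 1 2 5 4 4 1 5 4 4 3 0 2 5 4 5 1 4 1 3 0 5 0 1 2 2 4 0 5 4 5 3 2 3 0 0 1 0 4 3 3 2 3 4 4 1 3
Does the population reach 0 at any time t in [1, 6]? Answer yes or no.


gen 0: Z_0=4, draws=[2, 0, 1, 5], offspring=[2, 3, 0, 0], Z_1=5
gen 1: Z_1=5, draws=[0, 0, 1, 2, 5], offspring=[3, 3, 0, 2, 0], Z_2=8
gen 2: Z_2=8, draws=[4, 4, 1, 5, 4, 4, 3, 0], offspring=[1, 1, 0, 0, 1, 1, 3, 3], Z_3=10
gen 3: Z_3=10, draws=[2, 5, 4, 5, 1, 4, 1, 3, 0, 5], offspring=[2, 0, 1, 0, 0, 1, 0, 3, 3, 0], Z_4=10
gen 4: Z_4=10, draws=[0, 1, 2, 2, 4, 0, 5, 4, 5, 3], offspring=[3, 0, 2, 2, 1, 3, 0, 1, 0, 3], Z_5=15
gen 5: Z_5=15, draws=[2, 3, 0, 0, 1, 0, 4, 3, 3, 2, 3, 4, 4, 1, 3], offspring=[2, 3, 3, 3, 0, 3, 1, 3, 3, 2, 3, 1, 1, 0, 3], Z_6=31

no


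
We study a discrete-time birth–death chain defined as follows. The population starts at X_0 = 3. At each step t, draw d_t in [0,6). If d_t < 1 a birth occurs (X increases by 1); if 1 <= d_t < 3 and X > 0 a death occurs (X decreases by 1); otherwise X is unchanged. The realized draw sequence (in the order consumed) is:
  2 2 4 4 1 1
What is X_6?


0

t=0: X=3, d=2 → death, X_1=2
t=1: X=2, d=2 → death, X_2=1
t=2: X=1, d=4 → hold, X_3=1
t=3: X=1, d=4 → hold, X_4=1
t=4: X=1, d=1 → death, X_5=0
t=5: X=0, d=1 → hold, X_6=0


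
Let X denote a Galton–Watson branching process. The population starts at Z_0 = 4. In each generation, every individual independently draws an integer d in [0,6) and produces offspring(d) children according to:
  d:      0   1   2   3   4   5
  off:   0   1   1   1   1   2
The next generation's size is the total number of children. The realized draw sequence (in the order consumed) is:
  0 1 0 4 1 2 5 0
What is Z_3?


gen 0: Z_0=4, draws=[0, 1, 0, 4], offspring=[0, 1, 0, 1], Z_1=2
gen 1: Z_1=2, draws=[1, 2], offspring=[1, 1], Z_2=2
gen 2: Z_2=2, draws=[5, 0], offspring=[2, 0], Z_3=2

2


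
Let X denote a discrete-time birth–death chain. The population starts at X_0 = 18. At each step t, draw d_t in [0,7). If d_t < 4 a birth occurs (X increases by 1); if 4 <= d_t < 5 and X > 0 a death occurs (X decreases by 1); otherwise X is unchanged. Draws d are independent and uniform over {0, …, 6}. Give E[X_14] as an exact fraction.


X can drop by at most 1 per step and X_0 = 18 > T = 14, so X_t >= 18 − t >= 4 > 0 for every t <= 14: the floor at 0 (the 'and X > 0' condition) never binds. Hence X_14 = X_0 + Σ_{t<14} Y_t with i.i.d. increments Y_t = y(d_t) ∈ {+1, −1, 0}.
Outcome values over d=0..6: [1, 1, 1, 1, -1, 0, 0]
Σy = 3, Σy² = 5, M = 7
μ = 3/7 = 3/7,  σ² = 5/7 − (3/7)² = 26/49
E[X_14] = 18 + 14·(3/7) = 24

24


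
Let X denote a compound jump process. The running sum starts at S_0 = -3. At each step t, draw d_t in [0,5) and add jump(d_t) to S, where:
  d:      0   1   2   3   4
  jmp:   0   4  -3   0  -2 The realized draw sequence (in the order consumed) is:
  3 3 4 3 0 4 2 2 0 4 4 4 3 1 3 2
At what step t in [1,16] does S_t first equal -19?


12

t=0: S=-3, d=3, jump=0, S_1=-3
t=1: S=-3, d=3, jump=0, S_2=-3
t=2: S=-3, d=4, jump=-2, S_3=-5
t=3: S=-5, d=3, jump=0, S_4=-5
t=4: S=-5, d=0, jump=0, S_5=-5
t=5: S=-5, d=4, jump=-2, S_6=-7
t=6: S=-7, d=2, jump=-3, S_7=-10
t=7: S=-10, d=2, jump=-3, S_8=-13
t=8: S=-13, d=0, jump=0, S_9=-13
t=9: S=-13, d=4, jump=-2, S_10=-15
t=10: S=-15, d=4, jump=-2, S_11=-17
t=11: S=-17, d=4, jump=-2, S_12=-19
t=12: S=-19, d=3, jump=0, S_13=-19
t=13: S=-19, d=1, jump=4, S_14=-15
t=14: S=-15, d=3, jump=0, S_15=-15
t=15: S=-15, d=2, jump=-3, S_16=-18


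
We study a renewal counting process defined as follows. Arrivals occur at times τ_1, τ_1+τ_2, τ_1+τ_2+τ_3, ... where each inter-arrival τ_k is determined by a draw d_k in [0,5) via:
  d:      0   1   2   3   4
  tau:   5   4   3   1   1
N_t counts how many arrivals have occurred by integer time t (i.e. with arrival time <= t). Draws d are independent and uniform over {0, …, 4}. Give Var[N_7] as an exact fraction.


Inter-arrival values over d=0..4: [5, 4, 3, 1, 1]
Each d has probability 1/5, so the pmf of τ is: f(1) = 2/5, f(3) = 1/5, f(4) = 1/5, f(5) = 1/5
Let p_n(j) = P(N_n = j), with p_0 = [1]. Condition on τ_1: p_n(0) = P(τ > n), and for j >= 1, p_n(j) = Σ_{k<=n} f(k)·p_{n−k}(j−1)
p_1 = [3/5, 2/5]  (j = 0..1)
p_2 = [3/5, 6/25, 4/25]  (j = 0..2)
p_3 = [2/5, 11/25, 12/125, 8/125]  (j = 0..3)
p_4 = [1/5, 12/25, 32/125, 24/625, 16/625]  (j = 0..4)
p_5 = [0, 13/25, 8/25, 84/625, 48/3125, 32/3125]  (j = 0..5)
p_6 = [0, 8/25, 53/125, 112/625, 208/3125, 96/15625, 64/15625]  (j = 0..6)
p_7 = [0, 6/25, 9/25, 34/125, 288/3125, 496/15625, 192/78125, 128/78125]  (j = 0..7)
E[N_7] = Σ j·p_7(j) = 181998/78125;  E[N_7²] = Σ j²·p_7(j) = 512884/78125
Var[N_7] = 512884/78125 − (181998/78125)² = 6945790496/6103515625

6945790496/6103515625


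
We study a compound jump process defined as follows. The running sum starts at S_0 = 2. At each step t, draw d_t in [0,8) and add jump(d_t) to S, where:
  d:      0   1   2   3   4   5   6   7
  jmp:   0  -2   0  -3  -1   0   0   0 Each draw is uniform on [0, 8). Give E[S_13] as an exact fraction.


Outcome values over d=0..7: [0, -2, 0, -3, -1, 0, 0, 0]
Σy = -6, Σy² = 14, M = 8
μ = -6/8 = -3/4,  σ² = 14/8 − (-3/4)² = 19/16
E[S_13] = 2 + 13·(-3/4) = -31/4

-31/4


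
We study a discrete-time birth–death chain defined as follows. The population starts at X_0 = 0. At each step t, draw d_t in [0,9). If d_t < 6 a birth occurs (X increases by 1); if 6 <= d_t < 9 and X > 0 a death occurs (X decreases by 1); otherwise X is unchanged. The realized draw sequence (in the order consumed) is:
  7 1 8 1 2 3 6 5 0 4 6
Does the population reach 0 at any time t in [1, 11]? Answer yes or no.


t=0: X=0, d=7 → hold, X_1=0
t=1: X=0, d=1 → birth, X_2=1
t=2: X=1, d=8 → death, X_3=0
t=3: X=0, d=1 → birth, X_4=1
t=4: X=1, d=2 → birth, X_5=2
t=5: X=2, d=3 → birth, X_6=3
t=6: X=3, d=6 → death, X_7=2
t=7: X=2, d=5 → birth, X_8=3
t=8: X=3, d=0 → birth, X_9=4
t=9: X=4, d=4 → birth, X_10=5
t=10: X=5, d=6 → death, X_11=4

yes


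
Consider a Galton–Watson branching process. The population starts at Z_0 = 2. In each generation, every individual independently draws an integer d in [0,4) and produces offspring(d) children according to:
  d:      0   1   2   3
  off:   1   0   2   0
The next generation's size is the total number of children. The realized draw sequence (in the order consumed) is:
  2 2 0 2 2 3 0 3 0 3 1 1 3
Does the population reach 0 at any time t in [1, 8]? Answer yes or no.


gen 0: Z_0=2, draws=[2, 2], offspring=[2, 2], Z_1=4
gen 1: Z_1=4, draws=[0, 2, 2, 3], offspring=[1, 2, 2, 0], Z_2=5
gen 2: Z_2=5, draws=[0, 3, 0, 3, 1], offspring=[1, 0, 1, 0, 0], Z_3=2
gen 3: Z_3=2, draws=[1, 3], offspring=[0, 0], Z_4=0
gen 4: Z_4=0, draws=[], offspring=[], Z_5=0
gen 5: Z_5=0, draws=[], offspring=[], Z_6=0
gen 6: Z_6=0, draws=[], offspring=[], Z_7=0
gen 7: Z_7=0, draws=[], offspring=[], Z_8=0

yes


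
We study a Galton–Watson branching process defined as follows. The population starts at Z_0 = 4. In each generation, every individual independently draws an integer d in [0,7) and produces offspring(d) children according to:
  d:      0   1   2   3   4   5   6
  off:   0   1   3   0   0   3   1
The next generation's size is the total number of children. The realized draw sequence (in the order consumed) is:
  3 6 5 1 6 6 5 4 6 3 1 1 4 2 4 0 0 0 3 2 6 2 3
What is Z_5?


4

gen 0: Z_0=4, draws=[3, 6, 5, 1], offspring=[0, 1, 3, 1], Z_1=5
gen 1: Z_1=5, draws=[6, 6, 5, 4, 6], offspring=[1, 1, 3, 0, 1], Z_2=6
gen 2: Z_2=6, draws=[3, 1, 1, 4, 2, 4], offspring=[0, 1, 1, 0, 3, 0], Z_3=5
gen 3: Z_3=5, draws=[0, 0, 0, 3, 2], offspring=[0, 0, 0, 0, 3], Z_4=3
gen 4: Z_4=3, draws=[6, 2, 3], offspring=[1, 3, 0], Z_5=4


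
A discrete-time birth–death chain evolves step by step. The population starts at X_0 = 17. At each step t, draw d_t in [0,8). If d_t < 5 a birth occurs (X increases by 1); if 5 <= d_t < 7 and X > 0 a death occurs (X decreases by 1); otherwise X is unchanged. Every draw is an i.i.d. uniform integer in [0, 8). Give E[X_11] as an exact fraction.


X can drop by at most 1 per step and X_0 = 17 > T = 11, so X_t >= 17 − t >= 6 > 0 for every t <= 11: the floor at 0 (the 'and X > 0' condition) never binds. Hence X_11 = X_0 + Σ_{t<11} Y_t with i.i.d. increments Y_t = y(d_t) ∈ {+1, −1, 0}.
Outcome values over d=0..7: [1, 1, 1, 1, 1, -1, -1, 0]
Σy = 3, Σy² = 7, M = 8
μ = 3/8 = 3/8,  σ² = 7/8 − (3/8)² = 47/64
E[X_11] = 17 + 11·(3/8) = 169/8

169/8


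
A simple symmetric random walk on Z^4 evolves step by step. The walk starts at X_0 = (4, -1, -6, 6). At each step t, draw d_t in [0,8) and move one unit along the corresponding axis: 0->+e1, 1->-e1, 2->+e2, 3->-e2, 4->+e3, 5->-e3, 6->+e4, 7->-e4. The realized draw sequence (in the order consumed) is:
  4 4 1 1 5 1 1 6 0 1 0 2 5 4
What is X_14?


(1, 0, -5, 7)

t=0: X=(4, -1, -6, 6), d=4 → +e3, X_1=(4, -1, -5, 6)
t=1: X=(4, -1, -5, 6), d=4 → +e3, X_2=(4, -1, -4, 6)
t=2: X=(4, -1, -4, 6), d=1 → -e1, X_3=(3, -1, -4, 6)
t=3: X=(3, -1, -4, 6), d=1 → -e1, X_4=(2, -1, -4, 6)
t=4: X=(2, -1, -4, 6), d=5 → -e3, X_5=(2, -1, -5, 6)
t=5: X=(2, -1, -5, 6), d=1 → -e1, X_6=(1, -1, -5, 6)
t=6: X=(1, -1, -5, 6), d=1 → -e1, X_7=(0, -1, -5, 6)
t=7: X=(0, -1, -5, 6), d=6 → +e4, X_8=(0, -1, -5, 7)
t=8: X=(0, -1, -5, 7), d=0 → +e1, X_9=(1, -1, -5, 7)
t=9: X=(1, -1, -5, 7), d=1 → -e1, X_10=(0, -1, -5, 7)
t=10: X=(0, -1, -5, 7), d=0 → +e1, X_11=(1, -1, -5, 7)
t=11: X=(1, -1, -5, 7), d=2 → +e2, X_12=(1, 0, -5, 7)
t=12: X=(1, 0, -5, 7), d=5 → -e3, X_13=(1, 0, -6, 7)
t=13: X=(1, 0, -6, 7), d=4 → +e3, X_14=(1, 0, -5, 7)


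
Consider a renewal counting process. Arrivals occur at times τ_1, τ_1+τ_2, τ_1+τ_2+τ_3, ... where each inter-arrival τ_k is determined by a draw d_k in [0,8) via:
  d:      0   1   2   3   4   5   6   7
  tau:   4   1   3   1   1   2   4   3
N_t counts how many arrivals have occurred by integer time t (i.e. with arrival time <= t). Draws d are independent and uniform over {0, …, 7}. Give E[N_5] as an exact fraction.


Inter-arrival values over d=0..7: [4, 1, 3, 1, 1, 2, 4, 3]
Each d has probability 1/8, so the pmf of τ is: f(1) = 3/8, f(2) = 1/8, f(3) = 1/4, f(4) = 1/4
Renewal equation for m(n) = E[N_n]: condition on τ_1 = k (if k <= n, one arrival plus a fresh copy on the remaining n−k steps): m(n) = F(n) + Σ_{k<=n} f(k)·m(n−k), where F(n) = P(τ <= n) and m(0) = 0
m(1) = F(1) = 3/8
m(2) = F(2) + f(1)·m(1) = 1/2 + 3/8·3/8 = 41/64
m(3) = F(3) + f(1)·m(2) + f(2)·m(1) = 3/4 + 3/8·41/64 + 1/8·3/8 = 531/512
m(4) = F(4) + f(1)·m(3) + f(2)·m(2) + f(3)·m(1) = 1 + 3/8·531/512 + 1/8·41/64 + 1/4·3/8 = 6401/4096
m(5) = F(5) + f(1)·m(4) + f(2)·m(3) + f(3)·m(2) + f(4)·m(1) = 1 + 3/8·6401/4096 + 1/8·531/512 + 1/4·41/64 + 1/4·3/8 = 64539/32768
E[N_5] = m(5) = 64539/32768

64539/32768


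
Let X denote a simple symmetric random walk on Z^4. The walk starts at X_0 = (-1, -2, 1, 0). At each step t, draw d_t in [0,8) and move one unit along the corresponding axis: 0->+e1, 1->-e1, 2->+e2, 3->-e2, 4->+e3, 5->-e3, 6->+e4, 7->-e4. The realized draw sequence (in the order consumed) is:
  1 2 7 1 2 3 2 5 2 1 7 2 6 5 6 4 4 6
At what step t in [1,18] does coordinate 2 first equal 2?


t=0: X=(-1, -2, 1, 0), d=1 → -e1, X_1=(-2, -2, 1, 0)
t=1: X=(-2, -2, 1, 0), d=2 → +e2, X_2=(-2, -1, 1, 0)
t=2: X=(-2, -1, 1, 0), d=7 → -e4, X_3=(-2, -1, 1, -1)
t=3: X=(-2, -1, 1, -1), d=1 → -e1, X_4=(-3, -1, 1, -1)
t=4: X=(-3, -1, 1, -1), d=2 → +e2, X_5=(-3, 0, 1, -1)
t=5: X=(-3, 0, 1, -1), d=3 → -e2, X_6=(-3, -1, 1, -1)
t=6: X=(-3, -1, 1, -1), d=2 → +e2, X_7=(-3, 0, 1, -1)
t=7: X=(-3, 0, 1, -1), d=5 → -e3, X_8=(-3, 0, 0, -1)
t=8: X=(-3, 0, 0, -1), d=2 → +e2, X_9=(-3, 1, 0, -1)
t=9: X=(-3, 1, 0, -1), d=1 → -e1, X_10=(-4, 1, 0, -1)
t=10: X=(-4, 1, 0, -1), d=7 → -e4, X_11=(-4, 1, 0, -2)
t=11: X=(-4, 1, 0, -2), d=2 → +e2, X_12=(-4, 2, 0, -2)
t=12: X=(-4, 2, 0, -2), d=6 → +e4, X_13=(-4, 2, 0, -1)
t=13: X=(-4, 2, 0, -1), d=5 → -e3, X_14=(-4, 2, -1, -1)
t=14: X=(-4, 2, -1, -1), d=6 → +e4, X_15=(-4, 2, -1, 0)
t=15: X=(-4, 2, -1, 0), d=4 → +e3, X_16=(-4, 2, 0, 0)
t=16: X=(-4, 2, 0, 0), d=4 → +e3, X_17=(-4, 2, 1, 0)
t=17: X=(-4, 2, 1, 0), d=6 → +e4, X_18=(-4, 2, 1, 1)

12


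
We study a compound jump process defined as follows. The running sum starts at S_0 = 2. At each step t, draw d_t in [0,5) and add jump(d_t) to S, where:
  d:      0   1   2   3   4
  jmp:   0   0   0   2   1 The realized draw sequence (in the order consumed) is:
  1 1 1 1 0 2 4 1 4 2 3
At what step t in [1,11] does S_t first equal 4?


9

t=0: S=2, d=1, jump=0, S_1=2
t=1: S=2, d=1, jump=0, S_2=2
t=2: S=2, d=1, jump=0, S_3=2
t=3: S=2, d=1, jump=0, S_4=2
t=4: S=2, d=0, jump=0, S_5=2
t=5: S=2, d=2, jump=0, S_6=2
t=6: S=2, d=4, jump=1, S_7=3
t=7: S=3, d=1, jump=0, S_8=3
t=8: S=3, d=4, jump=1, S_9=4
t=9: S=4, d=2, jump=0, S_10=4
t=10: S=4, d=3, jump=2, S_11=6


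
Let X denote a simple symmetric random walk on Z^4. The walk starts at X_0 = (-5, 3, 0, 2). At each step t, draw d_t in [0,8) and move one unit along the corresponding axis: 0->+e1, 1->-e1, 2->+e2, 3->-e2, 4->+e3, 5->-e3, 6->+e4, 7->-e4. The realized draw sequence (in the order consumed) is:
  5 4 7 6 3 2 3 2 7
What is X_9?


(-5, 3, 0, 1)

t=0: X=(-5, 3, 0, 2), d=5 → -e3, X_1=(-5, 3, -1, 2)
t=1: X=(-5, 3, -1, 2), d=4 → +e3, X_2=(-5, 3, 0, 2)
t=2: X=(-5, 3, 0, 2), d=7 → -e4, X_3=(-5, 3, 0, 1)
t=3: X=(-5, 3, 0, 1), d=6 → +e4, X_4=(-5, 3, 0, 2)
t=4: X=(-5, 3, 0, 2), d=3 → -e2, X_5=(-5, 2, 0, 2)
t=5: X=(-5, 2, 0, 2), d=2 → +e2, X_6=(-5, 3, 0, 2)
t=6: X=(-5, 3, 0, 2), d=3 → -e2, X_7=(-5, 2, 0, 2)
t=7: X=(-5, 2, 0, 2), d=2 → +e2, X_8=(-5, 3, 0, 2)
t=8: X=(-5, 3, 0, 2), d=7 → -e4, X_9=(-5, 3, 0, 1)


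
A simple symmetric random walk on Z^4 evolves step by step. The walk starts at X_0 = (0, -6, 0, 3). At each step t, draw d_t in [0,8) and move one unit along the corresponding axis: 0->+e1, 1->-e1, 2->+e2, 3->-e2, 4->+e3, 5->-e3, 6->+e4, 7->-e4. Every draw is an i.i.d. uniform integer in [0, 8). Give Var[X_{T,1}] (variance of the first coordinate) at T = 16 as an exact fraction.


Outcome values over d=0..7: [1, -1, 0, 0, 0, 0, 0, 0]
Σy = 0, Σy² = 2, M = 8
μ = 0/8 = 0,  σ² = 2/8 − (0)² = 1/4
Independent increments: Var[X_16] = 16·σ² = 16·(1/4) = 4

4


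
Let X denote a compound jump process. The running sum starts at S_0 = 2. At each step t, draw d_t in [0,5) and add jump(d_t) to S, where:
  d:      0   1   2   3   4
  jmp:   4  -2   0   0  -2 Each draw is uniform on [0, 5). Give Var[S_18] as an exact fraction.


432/5

Outcome values over d=0..4: [4, -2, 0, 0, -2]
Σy = 0, Σy² = 24, M = 5
μ = 0/5 = 0,  σ² = 24/5 − (0)² = 24/5
Independent increments: Var[S_18] = 18·σ² = 18·(24/5) = 432/5


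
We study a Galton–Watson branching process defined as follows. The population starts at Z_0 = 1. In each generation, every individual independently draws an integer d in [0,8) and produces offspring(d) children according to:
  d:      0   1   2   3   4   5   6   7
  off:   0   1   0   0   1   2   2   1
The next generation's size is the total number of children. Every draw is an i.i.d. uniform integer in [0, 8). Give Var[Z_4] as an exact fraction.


22674015/16777216

Outcome values over d=0..7: [0, 1, 0, 0, 1, 2, 2, 1]
Σy = 7, Σy² = 11, M = 8
μ = 7/8 = 7/8,  σ² = 11/8 − (7/8)² = 39/64
V_0 = 0, E_0 = 1
V_1 = 39/64·E_0 + (7/8)²·V_0 = 39/64;  E_1 = 7/8
V_2 = 39/64·E_1 + (7/8)²·V_1 = 4095/4096;  E_2 = 49/64
V_3 = 39/64·E_2 + (7/8)²·V_2 = 322959/262144;  E_3 = 343/512
V_4 = 39/64·E_3 + (7/8)²·V_3 = 22674015/16777216;  E_4 = 2401/4096


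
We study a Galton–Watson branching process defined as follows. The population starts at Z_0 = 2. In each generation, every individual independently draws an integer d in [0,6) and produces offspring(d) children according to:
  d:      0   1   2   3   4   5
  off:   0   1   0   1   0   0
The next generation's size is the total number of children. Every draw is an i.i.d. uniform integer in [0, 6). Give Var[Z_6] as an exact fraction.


Outcome values over d=0..5: [0, 1, 0, 1, 0, 0]
Σy = 2, Σy² = 2, M = 6
μ = 2/6 = 1/3,  σ² = 2/6 − (1/3)² = 2/9
V_0 = 0, E_0 = 2
V_1 = 2/9·E_0 + (1/3)²·V_0 = 4/9;  E_1 = 2/3
V_2 = 2/9·E_1 + (1/3)²·V_1 = 16/81;  E_2 = 2/9
V_3 = 2/9·E_2 + (1/3)²·V_2 = 52/729;  E_3 = 2/27
V_4 = 2/9·E_3 + (1/3)²·V_3 = 160/6561;  E_4 = 2/81
V_5 = 2/9·E_4 + (1/3)²·V_4 = 484/59049;  E_5 = 2/243
V_6 = 2/9·E_5 + (1/3)²·V_5 = 1456/531441;  E_6 = 2/729

1456/531441


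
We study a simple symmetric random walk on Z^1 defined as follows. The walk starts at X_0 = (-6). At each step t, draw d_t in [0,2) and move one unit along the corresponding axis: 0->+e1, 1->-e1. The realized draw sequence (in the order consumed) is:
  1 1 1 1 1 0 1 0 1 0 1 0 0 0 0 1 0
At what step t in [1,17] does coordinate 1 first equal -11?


t=0: X=(-6), d=1 → -e1, X_1=(-7)
t=1: X=(-7), d=1 → -e1, X_2=(-8)
t=2: X=(-8), d=1 → -e1, X_3=(-9)
t=3: X=(-9), d=1 → -e1, X_4=(-10)
t=4: X=(-10), d=1 → -e1, X_5=(-11)
t=5: X=(-11), d=0 → +e1, X_6=(-10)
t=6: X=(-10), d=1 → -e1, X_7=(-11)
t=7: X=(-11), d=0 → +e1, X_8=(-10)
t=8: X=(-10), d=1 → -e1, X_9=(-11)
t=9: X=(-11), d=0 → +e1, X_10=(-10)
t=10: X=(-10), d=1 → -e1, X_11=(-11)
t=11: X=(-11), d=0 → +e1, X_12=(-10)
t=12: X=(-10), d=0 → +e1, X_13=(-9)
t=13: X=(-9), d=0 → +e1, X_14=(-8)
t=14: X=(-8), d=0 → +e1, X_15=(-7)
t=15: X=(-7), d=1 → -e1, X_16=(-8)
t=16: X=(-8), d=0 → +e1, X_17=(-7)

5


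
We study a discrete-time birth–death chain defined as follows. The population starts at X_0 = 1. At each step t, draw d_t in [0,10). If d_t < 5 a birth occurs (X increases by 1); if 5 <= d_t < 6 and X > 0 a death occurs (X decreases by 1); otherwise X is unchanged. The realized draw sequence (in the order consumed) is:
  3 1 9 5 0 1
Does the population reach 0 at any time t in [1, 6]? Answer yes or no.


no

t=0: X=1, d=3 → birth, X_1=2
t=1: X=2, d=1 → birth, X_2=3
t=2: X=3, d=9 → hold, X_3=3
t=3: X=3, d=5 → death, X_4=2
t=4: X=2, d=0 → birth, X_5=3
t=5: X=3, d=1 → birth, X_6=4


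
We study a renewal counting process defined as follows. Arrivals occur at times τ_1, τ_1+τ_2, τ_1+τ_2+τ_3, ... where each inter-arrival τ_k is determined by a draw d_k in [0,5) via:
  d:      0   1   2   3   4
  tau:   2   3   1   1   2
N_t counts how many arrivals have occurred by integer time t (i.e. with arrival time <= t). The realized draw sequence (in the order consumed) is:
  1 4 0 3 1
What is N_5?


2

draw d_1=1: τ_1=3, arrival time A_1=3
draw d_2=4: τ_2=2, arrival time A_2=5
draw d_3=0: τ_3=2, arrival time A_3=7
draw d_4=3: τ_4=1, arrival time A_4=8
draw d_5=1: τ_5=3, arrival time A_5=11
N_t over t=0..5: 0:0 1:0 2:0 3:1 4:1 5:2


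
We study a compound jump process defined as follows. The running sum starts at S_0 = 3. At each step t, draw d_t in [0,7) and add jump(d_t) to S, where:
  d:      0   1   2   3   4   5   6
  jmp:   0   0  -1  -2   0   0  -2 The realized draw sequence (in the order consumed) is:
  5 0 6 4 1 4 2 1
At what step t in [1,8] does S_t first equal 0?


t=0: S=3, d=5, jump=0, S_1=3
t=1: S=3, d=0, jump=0, S_2=3
t=2: S=3, d=6, jump=-2, S_3=1
t=3: S=1, d=4, jump=0, S_4=1
t=4: S=1, d=1, jump=0, S_5=1
t=5: S=1, d=4, jump=0, S_6=1
t=6: S=1, d=2, jump=-1, S_7=0
t=7: S=0, d=1, jump=0, S_8=0

7


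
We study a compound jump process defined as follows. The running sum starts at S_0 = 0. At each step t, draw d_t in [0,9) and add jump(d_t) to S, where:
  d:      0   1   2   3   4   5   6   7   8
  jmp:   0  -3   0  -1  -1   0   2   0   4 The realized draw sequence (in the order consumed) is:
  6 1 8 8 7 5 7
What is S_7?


t=0: S=0, d=6, jump=2, S_1=2
t=1: S=2, d=1, jump=-3, S_2=-1
t=2: S=-1, d=8, jump=4, S_3=3
t=3: S=3, d=8, jump=4, S_4=7
t=4: S=7, d=7, jump=0, S_5=7
t=5: S=7, d=5, jump=0, S_6=7
t=6: S=7, d=7, jump=0, S_7=7

7


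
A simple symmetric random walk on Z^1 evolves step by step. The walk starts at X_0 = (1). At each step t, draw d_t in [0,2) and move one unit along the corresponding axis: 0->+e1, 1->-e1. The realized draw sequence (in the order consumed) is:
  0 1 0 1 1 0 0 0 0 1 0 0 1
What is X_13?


t=0: X=(1), d=0 → +e1, X_1=(2)
t=1: X=(2), d=1 → -e1, X_2=(1)
t=2: X=(1), d=0 → +e1, X_3=(2)
t=3: X=(2), d=1 → -e1, X_4=(1)
t=4: X=(1), d=1 → -e1, X_5=(0)
t=5: X=(0), d=0 → +e1, X_6=(1)
t=6: X=(1), d=0 → +e1, X_7=(2)
t=7: X=(2), d=0 → +e1, X_8=(3)
t=8: X=(3), d=0 → +e1, X_9=(4)
t=9: X=(4), d=1 → -e1, X_10=(3)
t=10: X=(3), d=0 → +e1, X_11=(4)
t=11: X=(4), d=0 → +e1, X_12=(5)
t=12: X=(5), d=1 → -e1, X_13=(4)

(4)


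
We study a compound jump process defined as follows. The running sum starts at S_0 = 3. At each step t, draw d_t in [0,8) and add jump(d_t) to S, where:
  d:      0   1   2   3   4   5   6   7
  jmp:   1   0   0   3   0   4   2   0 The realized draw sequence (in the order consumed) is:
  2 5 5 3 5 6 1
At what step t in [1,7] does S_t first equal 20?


6

t=0: S=3, d=2, jump=0, S_1=3
t=1: S=3, d=5, jump=4, S_2=7
t=2: S=7, d=5, jump=4, S_3=11
t=3: S=11, d=3, jump=3, S_4=14
t=4: S=14, d=5, jump=4, S_5=18
t=5: S=18, d=6, jump=2, S_6=20
t=6: S=20, d=1, jump=0, S_7=20


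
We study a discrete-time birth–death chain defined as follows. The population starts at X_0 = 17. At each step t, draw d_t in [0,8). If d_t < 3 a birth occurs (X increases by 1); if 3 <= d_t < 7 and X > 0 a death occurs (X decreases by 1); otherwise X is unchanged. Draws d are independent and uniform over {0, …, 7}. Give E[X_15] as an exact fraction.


X can drop by at most 1 per step and X_0 = 17 > T = 15, so X_t >= 17 − t >= 2 > 0 for every t <= 15: the floor at 0 (the 'and X > 0' condition) never binds. Hence X_15 = X_0 + Σ_{t<15} Y_t with i.i.d. increments Y_t = y(d_t) ∈ {+1, −1, 0}.
Outcome values over d=0..7: [1, 1, 1, -1, -1, -1, -1, 0]
Σy = -1, Σy² = 7, M = 8
μ = -1/8 = -1/8,  σ² = 7/8 − (-1/8)² = 55/64
E[X_15] = 17 + 15·(-1/8) = 121/8

121/8


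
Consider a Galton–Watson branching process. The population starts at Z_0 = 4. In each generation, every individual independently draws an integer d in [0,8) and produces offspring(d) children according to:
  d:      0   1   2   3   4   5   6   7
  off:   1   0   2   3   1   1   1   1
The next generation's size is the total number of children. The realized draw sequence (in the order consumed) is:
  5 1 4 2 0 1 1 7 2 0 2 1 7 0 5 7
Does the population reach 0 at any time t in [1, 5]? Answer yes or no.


no

gen 0: Z_0=4, draws=[5, 1, 4, 2], offspring=[1, 0, 1, 2], Z_1=4
gen 1: Z_1=4, draws=[0, 1, 1, 7], offspring=[1, 0, 0, 1], Z_2=2
gen 2: Z_2=2, draws=[2, 0], offspring=[2, 1], Z_3=3
gen 3: Z_3=3, draws=[2, 1, 7], offspring=[2, 0, 1], Z_4=3
gen 4: Z_4=3, draws=[0, 5, 7], offspring=[1, 1, 1], Z_5=3


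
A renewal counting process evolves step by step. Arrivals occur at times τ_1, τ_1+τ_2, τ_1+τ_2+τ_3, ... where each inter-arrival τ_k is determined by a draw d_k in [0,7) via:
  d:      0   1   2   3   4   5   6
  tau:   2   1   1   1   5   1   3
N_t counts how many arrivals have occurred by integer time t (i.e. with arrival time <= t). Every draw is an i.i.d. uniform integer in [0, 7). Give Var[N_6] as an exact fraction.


23211096628/13841287201

Inter-arrival values over d=0..6: [2, 1, 1, 1, 5, 1, 3]
Each d has probability 1/7, so the pmf of τ is: f(1) = 4/7, f(2) = 1/7, f(3) = 1/7, f(5) = 1/7
Let p_n(j) = P(N_n = j), with p_0 = [1]. Condition on τ_1: p_n(0) = P(τ > n), and for j >= 1, p_n(j) = Σ_{k<=n} f(k)·p_{n−k}(j−1)
p_1 = [3/7, 4/7]  (j = 0..1)
p_2 = [2/7, 19/49, 16/49]  (j = 0..2)
p_3 = [1/7, 18/49, 104/343, 64/343]  (j = 0..3)
p_4 = [1/7, 9/49, 17/49, 528/2401, 256/2401]  (j = 0..4)
p_5 = [0, 2/7, 73/343, 692/2401, 2560/16807, 1024/16807]  (j = 0..5)
p_6 = [0, 5/49, 111/343, 515/2401, 3744/16807, 12032/117649, 4096/117649]  (j = 0..6)
E[N_6] = Σ j·p_6(j) = 353424/117649;  E[N_6²] = Σ j²·p_6(j) = 1258996/117649
Var[N_6] = 1258996/117649 − (353424/117649)² = 23211096628/13841287201
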